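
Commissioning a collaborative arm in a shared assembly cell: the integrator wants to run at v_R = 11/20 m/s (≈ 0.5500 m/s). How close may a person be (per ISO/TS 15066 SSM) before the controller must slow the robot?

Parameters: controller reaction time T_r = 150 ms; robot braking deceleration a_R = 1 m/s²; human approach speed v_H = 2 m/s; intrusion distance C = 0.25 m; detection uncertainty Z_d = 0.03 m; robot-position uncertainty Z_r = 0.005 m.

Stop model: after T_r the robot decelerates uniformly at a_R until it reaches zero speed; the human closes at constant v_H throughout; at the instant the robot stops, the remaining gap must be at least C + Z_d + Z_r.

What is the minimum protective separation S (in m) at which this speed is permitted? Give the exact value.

S_min = 307/160 m = 1.9187 m

braking lasts T_s = (11/20)/1 = 0.5500 s
robot covers v_R·T_r = 0.5500·0.1500 = 0.0825 m before braking
braking distance = 0.5500²/(2·1.0000) = 0.1512 m
human over T_r+T_s: 2.0000·(0.1500+0.5500) = 1.4000 m
margins: 0.2500+0.0300+0.0050 = 0.2850 m
S_min ≈ 0.0825+0.1512+1.4000+0.2850  ⇒  S_min = 307/160 m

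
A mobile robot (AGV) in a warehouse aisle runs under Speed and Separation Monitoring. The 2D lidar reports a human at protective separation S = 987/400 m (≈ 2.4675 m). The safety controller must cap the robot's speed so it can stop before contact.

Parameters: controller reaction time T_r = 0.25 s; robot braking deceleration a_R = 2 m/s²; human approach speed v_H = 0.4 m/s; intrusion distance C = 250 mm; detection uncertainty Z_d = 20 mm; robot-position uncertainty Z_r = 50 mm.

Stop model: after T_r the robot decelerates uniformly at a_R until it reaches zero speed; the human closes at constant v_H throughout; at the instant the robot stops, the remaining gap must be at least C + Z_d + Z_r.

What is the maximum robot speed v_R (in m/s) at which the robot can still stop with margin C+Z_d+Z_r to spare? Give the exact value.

v_R_max = 21/10 m/s = 2.1000 m/s

quadratic (1/4)·v² + (9/20)·v + (-819/400) = 0
  disc = (9/20)² − 4·(1/4)·(-819/400) = 9/4 ; √disc = 3/2
  v_R = (−(9/20) + 3/2) / (2·(1/4)) = 21/10 m/s
check:
stop time T_s = (21/10)/2 = 1.0500 s
robot in T_r: 2.1000·0.2500 = 0.5250 m
robot under decel: 2.1000²/(2·2.0000) = 1.1025 m
person approaches 0.4000·(0.2500+1.0500) = 0.5200 m
residual clearance needed = 0.2500+0.0200+0.0500 = 0.3200 m
sum ≈ 0.5250+1.1025+0.5200+0.3200 ≈ 2.4675 m = S ✓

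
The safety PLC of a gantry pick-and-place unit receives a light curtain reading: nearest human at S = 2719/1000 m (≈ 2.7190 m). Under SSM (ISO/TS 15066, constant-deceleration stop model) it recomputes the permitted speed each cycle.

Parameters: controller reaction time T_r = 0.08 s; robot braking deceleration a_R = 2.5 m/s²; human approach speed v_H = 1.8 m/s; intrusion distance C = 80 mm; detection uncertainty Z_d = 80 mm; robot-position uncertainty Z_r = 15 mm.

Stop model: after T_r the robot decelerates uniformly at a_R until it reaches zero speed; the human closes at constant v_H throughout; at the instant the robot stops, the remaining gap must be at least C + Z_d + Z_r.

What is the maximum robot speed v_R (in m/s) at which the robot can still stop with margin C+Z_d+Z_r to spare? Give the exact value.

collect terms ⇒ (1/5)·v_R² + (4/5)·v_R + (-12/5) = 0
  disc = (4/5)² − 4·(1/5)·(-12/5) = 64/25 ; √disc = 8/5
  v_R = (−(4/5) + 8/5) / (2·(1/5)) = 2 m/s
check:
stop time T_s = 2/(5/2) = 0.8000 s
reaction-phase robot travel = 2.0000·0.0800 = 0.1600 m
robot under decel: 2.0000²/(2·2.5000) = 0.8000 m
human closes 1.8000·0.8800 = 1.5840 m
margins: 0.0800+0.0800+0.0150 = 0.1750 m
sum ≈ 0.1600+0.8000+1.5840+0.1750 ≈ 2.7190 m = S ✓

v_R_max = 2 m/s = 2.0000 m/s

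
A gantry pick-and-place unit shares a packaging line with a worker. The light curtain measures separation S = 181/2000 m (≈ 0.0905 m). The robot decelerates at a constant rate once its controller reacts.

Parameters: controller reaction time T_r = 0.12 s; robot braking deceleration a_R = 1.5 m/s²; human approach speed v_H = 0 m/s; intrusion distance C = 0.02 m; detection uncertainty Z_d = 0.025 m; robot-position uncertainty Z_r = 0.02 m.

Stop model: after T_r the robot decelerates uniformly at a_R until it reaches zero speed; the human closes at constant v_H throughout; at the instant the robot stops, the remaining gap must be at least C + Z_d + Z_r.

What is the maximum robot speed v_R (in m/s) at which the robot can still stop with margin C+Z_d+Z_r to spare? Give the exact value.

quadratic (1/3)·v² + (3/25)·v + (-51/2000) = 0
  disc = (3/25)² − 4·(1/3)·(-51/2000) = 121/2500 ; √disc = 11/50
  v_R = (−(3/25) + 11/50) / (2·(1/3)) = 3/20 m/s
check:
T_s = v_R/a_R = (3/20)/(3/2) = 0.1000 s
robot in T_r: 0.1500·0.1200 = 0.0180 m
robot covers 0.1500·0.1000 − ½·1.5000·0.1000² = 0.0075 m while stopping
human closes 0.0000·0.2200 = 0.0000 m
margins: 0.0200+0.0250+0.0200 = 0.0650 m
sum ≈ 0.0180+0.0075+0.0000+0.0650 ≈ 0.0905 m = S ✓

v_R_max = 3/20 m/s = 0.1500 m/s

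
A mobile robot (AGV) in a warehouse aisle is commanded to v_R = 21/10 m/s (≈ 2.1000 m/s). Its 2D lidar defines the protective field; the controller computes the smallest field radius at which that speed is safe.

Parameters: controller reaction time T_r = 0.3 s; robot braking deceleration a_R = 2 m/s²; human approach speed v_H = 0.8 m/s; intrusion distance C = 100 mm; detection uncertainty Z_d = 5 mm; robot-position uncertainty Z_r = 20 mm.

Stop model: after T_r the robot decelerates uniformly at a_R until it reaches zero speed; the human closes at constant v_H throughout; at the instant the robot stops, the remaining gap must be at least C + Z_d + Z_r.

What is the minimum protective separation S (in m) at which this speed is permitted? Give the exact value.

braking lasts T_s = (21/10)/2 = 1.0500 s
robot covers v_R·T_r = 2.1000·0.3000 = 0.6300 m before braking
robot covers 2.1000·1.0500 − ½·2.0000·1.0500² = 1.1025 m while stopping
human over T_r+T_s: 0.8000·(0.3000+1.0500) = 1.0800 m
C+Z_d+Z_r = 0.1000+0.0050+0.0200 = 0.1250 m
S_min ≈ 0.6300+1.1025+1.0800+0.1250  ⇒  S_min = 47/16 m

S_min = 47/16 m = 2.9375 m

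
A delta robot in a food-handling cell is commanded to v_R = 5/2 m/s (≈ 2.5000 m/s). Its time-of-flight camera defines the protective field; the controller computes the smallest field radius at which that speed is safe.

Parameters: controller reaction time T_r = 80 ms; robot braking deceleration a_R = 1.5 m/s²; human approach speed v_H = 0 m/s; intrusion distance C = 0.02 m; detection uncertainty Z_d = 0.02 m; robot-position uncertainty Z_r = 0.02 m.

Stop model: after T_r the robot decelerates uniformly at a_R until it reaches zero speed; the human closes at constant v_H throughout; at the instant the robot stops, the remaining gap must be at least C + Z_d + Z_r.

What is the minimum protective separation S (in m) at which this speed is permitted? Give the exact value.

S_min = 703/300 m = 2.3433 m

braking lasts T_s = (5/2)/(3/2) = 1.6667 s
robot covers v_R·T_r = 2.5000·0.0800 = 0.2000 m before braking
robot under decel: 2.5000²/(2·1.5000) = 2.0833 m
person approaches 0.0000·(0.0800+1.6667) = 0.0000 m
margins: 0.0200+0.0200+0.0200 = 0.0600 m
S_min ≈ 0.2000+2.0833+0.0000+0.0600  ⇒  S_min = 703/300 m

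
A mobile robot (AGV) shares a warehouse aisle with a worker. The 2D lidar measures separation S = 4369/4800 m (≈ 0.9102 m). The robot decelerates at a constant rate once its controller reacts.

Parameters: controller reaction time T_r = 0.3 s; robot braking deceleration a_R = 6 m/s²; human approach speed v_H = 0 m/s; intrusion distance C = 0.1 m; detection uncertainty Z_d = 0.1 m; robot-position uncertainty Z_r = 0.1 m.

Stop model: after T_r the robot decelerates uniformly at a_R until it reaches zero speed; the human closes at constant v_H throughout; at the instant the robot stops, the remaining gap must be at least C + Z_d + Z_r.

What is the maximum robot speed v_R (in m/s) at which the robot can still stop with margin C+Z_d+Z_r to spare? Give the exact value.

quadratic (1/12)·v² + (3/10)·v + (-2929/4800) = 0
  disc = (3/10)² − 4·(1/12)·(-2929/4800) = 169/576 ; √disc = 13/24
  v_R = (−(3/10) + 13/24) / (2·(1/12)) = 29/20 m/s
check:
braking lasts T_s = (29/20)/6 = 0.2417 s
reaction-phase robot travel = 1.4500·0.3000 = 0.4350 m
robot covers 1.4500·0.2417 − ½·6.0000·0.2417² = 0.1752 m while stopping
human over T_r+T_s: 0.0000·(0.3000+0.2417) = 0.0000 m
margins: 0.1000+0.1000+0.1000 = 0.3000 m
sum ≈ 0.4350+0.1752+0.0000+0.3000 ≈ 0.9102 m = S ✓

v_R_max = 29/20 m/s = 1.4500 m/s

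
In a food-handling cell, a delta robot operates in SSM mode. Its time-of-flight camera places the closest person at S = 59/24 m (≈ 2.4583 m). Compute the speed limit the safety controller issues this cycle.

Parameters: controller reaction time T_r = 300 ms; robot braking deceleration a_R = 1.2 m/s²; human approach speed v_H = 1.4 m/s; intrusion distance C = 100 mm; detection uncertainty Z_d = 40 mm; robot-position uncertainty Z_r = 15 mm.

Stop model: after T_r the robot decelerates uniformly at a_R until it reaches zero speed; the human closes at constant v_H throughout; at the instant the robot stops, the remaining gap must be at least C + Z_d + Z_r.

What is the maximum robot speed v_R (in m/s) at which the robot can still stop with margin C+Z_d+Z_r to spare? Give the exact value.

at the boundary: (5/12)·v² + (22/15)·v + (-113/60) = 0
  disc = (22/15)² − 4·(5/12)·(-113/60) = 529/100 ; √disc = 23/10
  v_R = (−(22/15) + 23/10) / (2·(5/12)) = 1 m/s
check:
stop time T_s = 1/(6/5) = 0.8333 s
robot covers v_R·T_r = 1.0000·0.3000 = 0.3000 m before braking
braking distance = 1.0000²/(2·1.2000) = 0.4167 m
human closes 1.4000·1.1333 = 1.5867 m
C+Z_d+Z_r = 0.1000+0.0400+0.0150 = 0.1550 m
sum ≈ 0.3000+0.4167+1.5867+0.1550 ≈ 2.4583 m = S ✓

v_R_max = 1 m/s = 1.0000 m/s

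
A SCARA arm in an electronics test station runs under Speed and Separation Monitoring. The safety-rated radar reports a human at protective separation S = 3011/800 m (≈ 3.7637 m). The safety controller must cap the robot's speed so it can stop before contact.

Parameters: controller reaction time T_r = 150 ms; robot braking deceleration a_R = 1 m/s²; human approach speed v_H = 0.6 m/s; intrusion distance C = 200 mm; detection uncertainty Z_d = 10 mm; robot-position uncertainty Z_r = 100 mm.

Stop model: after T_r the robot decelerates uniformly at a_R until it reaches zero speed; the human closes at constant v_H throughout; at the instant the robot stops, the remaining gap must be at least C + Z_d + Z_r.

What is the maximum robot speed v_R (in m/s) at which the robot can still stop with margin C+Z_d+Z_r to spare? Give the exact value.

collect terms ⇒ (1/2)·v_R² + (3/4)·v_R + (-2691/800) = 0
  disc = (3/4)² − 4·(1/2)·(-2691/800) = 729/100 ; √disc = 27/10
  v_R = (−(3/4) + 27/10) / (2·(1/2)) = 39/20 m/s
check:
braking lasts T_s = (39/20)/1 = 1.9500 s
robot covers v_R·T_r = 1.9500·0.1500 = 0.2925 m before braking
braking distance = 1.9500²/(2·1.0000) = 1.9013 m
person approaches 0.6000·(0.1500+1.9500) = 1.2600 m
margins: 0.2000+0.0100+0.1000 = 0.3100 m
sum ≈ 0.2925+1.9013+1.2600+0.3100 ≈ 3.7637 m = S ✓

v_R_max = 39/20 m/s = 1.9500 m/s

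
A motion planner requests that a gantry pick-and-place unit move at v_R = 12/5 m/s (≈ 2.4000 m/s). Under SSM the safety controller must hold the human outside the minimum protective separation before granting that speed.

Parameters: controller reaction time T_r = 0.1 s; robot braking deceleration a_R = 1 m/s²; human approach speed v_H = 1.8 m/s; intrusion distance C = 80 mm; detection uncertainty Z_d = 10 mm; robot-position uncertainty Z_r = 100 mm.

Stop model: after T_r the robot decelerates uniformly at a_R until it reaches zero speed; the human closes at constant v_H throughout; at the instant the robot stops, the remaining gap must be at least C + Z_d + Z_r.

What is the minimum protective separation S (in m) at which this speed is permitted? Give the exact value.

S_min = 781/100 m = 7.8100 m

braking lasts T_s = (12/5)/1 = 2.4000 s
robot in T_r: 2.4000·0.1000 = 0.2400 m
robot under decel: 2.4000²/(2·1.0000) = 2.8800 m
human over T_r+T_s: 1.8000·(0.1000+2.4000) = 4.5000 m
C+Z_d+Z_r = 0.0800+0.0100+0.1000 = 0.1900 m
S_min ≈ 0.2400+2.8800+4.5000+0.1900  ⇒  S_min = 781/100 m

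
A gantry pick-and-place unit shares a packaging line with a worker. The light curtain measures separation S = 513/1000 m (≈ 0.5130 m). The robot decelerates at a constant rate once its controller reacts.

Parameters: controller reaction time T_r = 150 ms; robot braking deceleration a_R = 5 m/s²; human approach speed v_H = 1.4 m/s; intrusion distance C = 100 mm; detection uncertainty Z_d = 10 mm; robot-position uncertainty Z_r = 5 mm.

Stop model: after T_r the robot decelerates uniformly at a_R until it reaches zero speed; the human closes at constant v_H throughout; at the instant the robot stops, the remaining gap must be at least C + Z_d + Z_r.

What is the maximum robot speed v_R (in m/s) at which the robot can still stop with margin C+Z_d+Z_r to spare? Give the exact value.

at the boundary: (1/10)·v² + (43/100)·v + (-47/250) = 0
  disc = (43/100)² − 4·(1/10)·(-47/250) = 2601/10000 ; √disc = 51/100
  v_R = (−(43/100) + 51/100) / (2·(1/10)) = 2/5 m/s
check:
braking lasts T_s = (2/5)/5 = 0.0800 s
robot covers v_R·T_r = 0.4000·0.1500 = 0.0600 m before braking
robot under decel: 0.4000²/(2·5.0000) = 0.0160 m
human closes 1.4000·0.2300 = 0.3220 m
C+Z_d+Z_r = 0.1000+0.0100+0.0050 = 0.1150 m
sum ≈ 0.0600+0.0160+0.3220+0.1150 ≈ 0.5130 m = S ✓

v_R_max = 2/5 m/s = 0.4000 m/s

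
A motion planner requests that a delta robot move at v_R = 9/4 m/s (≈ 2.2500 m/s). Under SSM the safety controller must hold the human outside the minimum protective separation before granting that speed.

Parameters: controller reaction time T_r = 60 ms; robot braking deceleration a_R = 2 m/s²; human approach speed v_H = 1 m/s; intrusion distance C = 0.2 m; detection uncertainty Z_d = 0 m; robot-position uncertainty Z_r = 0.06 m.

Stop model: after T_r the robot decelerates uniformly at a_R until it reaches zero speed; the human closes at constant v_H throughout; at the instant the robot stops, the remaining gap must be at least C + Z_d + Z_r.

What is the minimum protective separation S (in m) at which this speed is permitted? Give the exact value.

S_min = 4553/1600 m = 2.8456 m

T_s = v_R/a_R = (9/4)/2 = 1.1250 s
robot covers v_R·T_r = 2.2500·0.0600 = 0.1350 m before braking
robot under decel: 2.2500²/(2·2.0000) = 1.2656 m
human closes 1.0000·1.1850 = 1.1850 m
margins: 0.2000+0.0000+0.0600 = 0.2600 m
S_min ≈ 0.1350+1.2656+1.1850+0.2600  ⇒  S_min = 4553/1600 m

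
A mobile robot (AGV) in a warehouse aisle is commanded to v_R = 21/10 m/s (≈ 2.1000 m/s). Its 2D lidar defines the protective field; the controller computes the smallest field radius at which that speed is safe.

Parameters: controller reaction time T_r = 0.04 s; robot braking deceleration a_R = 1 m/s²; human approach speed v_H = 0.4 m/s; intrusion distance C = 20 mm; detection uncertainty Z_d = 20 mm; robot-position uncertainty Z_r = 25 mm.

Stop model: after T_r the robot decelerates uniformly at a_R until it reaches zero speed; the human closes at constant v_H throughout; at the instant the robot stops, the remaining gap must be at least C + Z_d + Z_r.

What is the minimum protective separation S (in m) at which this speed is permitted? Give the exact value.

S_min = 321/100 m = 3.2100 m

stop time T_s = (21/10)/1 = 2.1000 s
robot covers v_R·T_r = 2.1000·0.0400 = 0.0840 m before braking
braking distance = 2.1000²/(2·1.0000) = 2.2050 m
human over T_r+T_s: 0.4000·(0.0400+2.1000) = 0.8560 m
residual clearance needed = 0.0200+0.0200+0.0250 = 0.0650 m
S_min ≈ 0.0840+2.2050+0.8560+0.0650  ⇒  S_min = 321/100 m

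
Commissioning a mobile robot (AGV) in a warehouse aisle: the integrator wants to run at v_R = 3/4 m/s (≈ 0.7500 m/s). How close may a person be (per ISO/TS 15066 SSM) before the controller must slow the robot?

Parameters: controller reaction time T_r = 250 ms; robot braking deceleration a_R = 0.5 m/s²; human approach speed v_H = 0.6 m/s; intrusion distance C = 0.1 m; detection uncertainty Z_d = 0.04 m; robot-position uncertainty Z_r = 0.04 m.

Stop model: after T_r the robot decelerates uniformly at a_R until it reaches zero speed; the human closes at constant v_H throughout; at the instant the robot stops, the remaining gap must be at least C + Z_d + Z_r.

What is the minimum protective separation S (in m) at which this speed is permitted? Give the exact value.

S_min = 99/50 m = 1.9800 m

braking lasts T_s = (3/4)/(1/2) = 1.5000 s
robot covers v_R·T_r = 0.7500·0.2500 = 0.1875 m before braking
robot under decel: 0.7500²/(2·0.5000) = 0.5625 m
human closes 0.6000·1.7500 = 1.0500 m
residual clearance needed = 0.1000+0.0400+0.0400 = 0.1800 m
S_min ≈ 0.1875+0.5625+1.0500+0.1800  ⇒  S_min = 99/50 m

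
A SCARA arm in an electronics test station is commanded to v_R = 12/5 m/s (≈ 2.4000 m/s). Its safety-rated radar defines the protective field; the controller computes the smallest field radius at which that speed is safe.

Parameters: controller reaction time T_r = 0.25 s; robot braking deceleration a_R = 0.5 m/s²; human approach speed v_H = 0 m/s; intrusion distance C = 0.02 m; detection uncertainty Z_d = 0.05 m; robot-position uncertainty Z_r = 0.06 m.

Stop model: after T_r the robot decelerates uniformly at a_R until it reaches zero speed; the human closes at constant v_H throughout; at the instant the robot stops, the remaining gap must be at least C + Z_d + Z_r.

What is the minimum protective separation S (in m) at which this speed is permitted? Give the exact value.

S_min = 649/100 m = 6.4900 m

stop time T_s = (12/5)/(1/2) = 4.8000 s
robot in T_r: 2.4000·0.2500 = 0.6000 m
robot under decel: 2.4000²/(2·0.5000) = 5.7600 m
human over T_r+T_s: 0.0000·(0.2500+4.8000) = 0.0000 m
C+Z_d+Z_r = 0.0200+0.0500+0.0600 = 0.1300 m
S_min ≈ 0.6000+5.7600+0.0000+0.1300  ⇒  S_min = 649/100 m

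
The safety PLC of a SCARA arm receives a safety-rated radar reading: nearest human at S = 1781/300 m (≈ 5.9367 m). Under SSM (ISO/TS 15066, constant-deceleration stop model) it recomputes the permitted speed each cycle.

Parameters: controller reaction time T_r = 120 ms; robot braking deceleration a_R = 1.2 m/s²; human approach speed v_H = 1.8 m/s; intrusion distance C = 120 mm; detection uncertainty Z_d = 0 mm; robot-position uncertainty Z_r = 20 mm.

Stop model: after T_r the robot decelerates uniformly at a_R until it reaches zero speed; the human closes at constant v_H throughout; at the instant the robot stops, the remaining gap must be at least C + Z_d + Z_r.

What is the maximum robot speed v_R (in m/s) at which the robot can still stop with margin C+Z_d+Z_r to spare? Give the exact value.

v_R_max = 11/5 m/s = 2.2000 m/s

quadratic (5/12)·v² + (81/50)·v + (-8371/1500) = 0
  disc = (81/50)² − 4·(5/12)·(-8371/1500) = 67081/5625 ; √disc = 259/75
  v_R = (−(81/50) + 259/75) / (2·(5/12)) = 11/5 m/s
check:
stop time T_s = (11/5)/(6/5) = 1.8333 s
robot covers v_R·T_r = 2.2000·0.1200 = 0.2640 m before braking
robot covers 2.2000·1.8333 − ½·1.2000·1.8333² = 2.0167 m while stopping
human over T_r+T_s: 1.8000·(0.1200+1.8333) = 3.5160 m
C+Z_d+Z_r = 0.1200+0.0000+0.0200 = 0.1400 m
sum ≈ 0.2640+2.0167+3.5160+0.1400 ≈ 5.9367 m = S ✓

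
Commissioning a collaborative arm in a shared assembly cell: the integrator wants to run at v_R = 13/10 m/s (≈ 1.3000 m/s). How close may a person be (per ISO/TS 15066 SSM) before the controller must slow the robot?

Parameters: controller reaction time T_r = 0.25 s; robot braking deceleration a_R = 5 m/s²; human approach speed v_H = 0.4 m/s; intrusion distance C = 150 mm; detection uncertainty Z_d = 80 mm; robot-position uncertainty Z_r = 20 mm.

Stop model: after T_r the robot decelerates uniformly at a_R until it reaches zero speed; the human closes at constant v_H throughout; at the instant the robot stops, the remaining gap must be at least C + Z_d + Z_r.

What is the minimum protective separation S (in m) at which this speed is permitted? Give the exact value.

S_min = 237/250 m = 0.9480 m

T_s = v_R/a_R = (13/10)/5 = 0.2600 s
reaction-phase robot travel = 1.3000·0.2500 = 0.3250 m
robot under decel: 1.3000²/(2·5.0000) = 0.1690 m
person approaches 0.4000·(0.2500+0.2600) = 0.2040 m
C+Z_d+Z_r = 0.1500+0.0800+0.0200 = 0.2500 m
S_min ≈ 0.3250+0.1690+0.2040+0.2500  ⇒  S_min = 237/250 m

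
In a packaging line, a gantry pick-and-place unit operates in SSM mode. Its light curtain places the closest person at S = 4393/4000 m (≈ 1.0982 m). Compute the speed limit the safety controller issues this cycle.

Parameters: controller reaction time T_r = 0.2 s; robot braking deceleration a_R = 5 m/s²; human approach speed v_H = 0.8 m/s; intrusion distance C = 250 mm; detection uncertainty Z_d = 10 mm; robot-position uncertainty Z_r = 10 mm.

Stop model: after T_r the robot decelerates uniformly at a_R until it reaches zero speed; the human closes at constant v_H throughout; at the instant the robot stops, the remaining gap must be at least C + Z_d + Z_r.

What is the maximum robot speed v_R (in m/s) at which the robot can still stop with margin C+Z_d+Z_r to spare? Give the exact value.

v_R_max = 27/20 m/s = 1.3500 m/s

quadratic (1/10)·v² + (9/25)·v + (-2673/4000) = 0
  disc = (9/25)² − 4·(1/10)·(-2673/4000) = 3969/10000 ; √disc = 63/100
  v_R = (−(9/25) + 63/100) / (2·(1/10)) = 27/20 m/s
check:
stop time T_s = (27/20)/5 = 0.2700 s
robot in T_r: 1.3500·0.2000 = 0.2700 m
robot under decel: 1.3500²/(2·5.0000) = 0.1822 m
person approaches 0.8000·(0.2000+0.2700) = 0.3760 m
margins: 0.2500+0.0100+0.0100 = 0.2700 m
sum ≈ 0.2700+0.1822+0.3760+0.2700 ≈ 1.0982 m = S ✓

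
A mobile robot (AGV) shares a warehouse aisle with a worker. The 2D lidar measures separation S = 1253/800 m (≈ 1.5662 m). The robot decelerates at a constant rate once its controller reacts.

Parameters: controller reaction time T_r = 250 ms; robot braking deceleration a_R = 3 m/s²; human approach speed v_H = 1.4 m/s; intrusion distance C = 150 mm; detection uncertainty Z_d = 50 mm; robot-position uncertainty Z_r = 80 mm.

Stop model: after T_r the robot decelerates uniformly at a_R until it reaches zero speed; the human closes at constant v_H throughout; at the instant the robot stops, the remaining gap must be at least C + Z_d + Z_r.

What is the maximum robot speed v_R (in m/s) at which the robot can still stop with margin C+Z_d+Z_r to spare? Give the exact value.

collect terms ⇒ (1/6)·v_R² + (43/60)·v_R + (-749/800) = 0
  disc = (43/60)² − 4·(1/6)·(-749/800) = 256/225 ; √disc = 16/15
  v_R = (−(43/60) + 16/15) / (2·(1/6)) = 21/20 m/s
check:
stop time T_s = (21/20)/3 = 0.3500 s
robot in T_r: 1.0500·0.2500 = 0.2625 m
robot under decel: 1.0500²/(2·3.0000) = 0.1837 m
person approaches 1.4000·(0.2500+0.3500) = 0.8400 m
residual clearance needed = 0.1500+0.0500+0.0800 = 0.2800 m
sum ≈ 0.2625+0.1837+0.8400+0.2800 ≈ 1.5662 m = S ✓

v_R_max = 21/20 m/s = 1.0500 m/s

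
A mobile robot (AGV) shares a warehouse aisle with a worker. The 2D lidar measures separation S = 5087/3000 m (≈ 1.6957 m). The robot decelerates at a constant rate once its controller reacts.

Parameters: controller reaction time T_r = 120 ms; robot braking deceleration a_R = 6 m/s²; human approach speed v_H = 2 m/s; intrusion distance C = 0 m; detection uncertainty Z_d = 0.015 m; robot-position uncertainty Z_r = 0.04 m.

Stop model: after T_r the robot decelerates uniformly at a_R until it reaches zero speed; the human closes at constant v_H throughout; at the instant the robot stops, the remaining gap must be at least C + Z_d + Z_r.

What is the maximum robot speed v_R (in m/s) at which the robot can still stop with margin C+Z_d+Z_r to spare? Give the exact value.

collect terms ⇒ (1/12)·v_R² + (34/75)·v_R + (-2101/1500) = 0
  disc = (34/75)² − 4·(1/12)·(-2101/1500) = 1681/2500 ; √disc = 41/50
  v_R = (−(34/75) + 41/50) / (2·(1/12)) = 11/5 m/s
check:
stop time T_s = (11/5)/6 = 0.3667 s
robot covers v_R·T_r = 2.2000·0.1200 = 0.2640 m before braking
robot under decel: 2.2000²/(2·6.0000) = 0.4033 m
person approaches 2.0000·(0.1200+0.3667) = 0.9733 m
C+Z_d+Z_r = 0.0000+0.0150+0.0400 = 0.0550 m
sum ≈ 0.2640+0.4033+0.9733+0.0550 ≈ 1.6957 m = S ✓

v_R_max = 11/5 m/s = 2.2000 m/s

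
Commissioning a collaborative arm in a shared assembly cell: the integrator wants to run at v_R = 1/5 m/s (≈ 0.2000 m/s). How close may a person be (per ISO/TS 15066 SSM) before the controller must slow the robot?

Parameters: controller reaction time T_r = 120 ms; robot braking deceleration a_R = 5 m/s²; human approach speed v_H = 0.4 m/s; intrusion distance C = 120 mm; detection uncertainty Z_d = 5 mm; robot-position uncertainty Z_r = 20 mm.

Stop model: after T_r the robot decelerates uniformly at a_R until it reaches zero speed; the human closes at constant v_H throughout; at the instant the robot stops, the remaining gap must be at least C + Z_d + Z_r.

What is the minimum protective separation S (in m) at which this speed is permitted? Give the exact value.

S_min = 237/1000 m = 0.2370 m

stop time T_s = (1/5)/5 = 0.0400 s
reaction-phase robot travel = 0.2000·0.1200 = 0.0240 m
braking distance = 0.2000²/(2·5.0000) = 0.0040 m
human over T_r+T_s: 0.4000·(0.1200+0.0400) = 0.0640 m
margins: 0.1200+0.0050+0.0200 = 0.1450 m
S_min ≈ 0.0240+0.0040+0.0640+0.1450  ⇒  S_min = 237/1000 m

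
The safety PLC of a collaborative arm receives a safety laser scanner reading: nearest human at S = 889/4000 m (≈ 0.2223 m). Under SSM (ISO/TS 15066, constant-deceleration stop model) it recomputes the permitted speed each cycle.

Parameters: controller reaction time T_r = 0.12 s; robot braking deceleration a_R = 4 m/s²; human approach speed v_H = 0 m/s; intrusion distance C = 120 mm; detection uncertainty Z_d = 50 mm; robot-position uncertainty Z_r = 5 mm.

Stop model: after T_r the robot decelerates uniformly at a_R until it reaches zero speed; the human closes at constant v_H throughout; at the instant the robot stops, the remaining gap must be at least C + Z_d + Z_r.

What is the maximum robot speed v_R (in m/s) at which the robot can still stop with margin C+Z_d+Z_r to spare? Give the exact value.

v_R_max = 3/10 m/s = 0.3000 m/s

at the boundary: (1/8)·v² + (3/25)·v + (-189/4000) = 0
  disc = (3/25)² − 4·(1/8)·(-189/4000) = 1521/40000 ; √disc = 39/200
  v_R = (−(3/25) + 39/200) / (2·(1/8)) = 3/10 m/s
check:
braking lasts T_s = (3/10)/4 = 0.0750 s
reaction-phase robot travel = 0.3000·0.1200 = 0.0360 m
robot under decel: 0.3000²/(2·4.0000) = 0.0112 m
person approaches 0.0000·(0.1200+0.0750) = 0.0000 m
C+Z_d+Z_r = 0.1200+0.0500+0.0050 = 0.1750 m
sum ≈ 0.0360+0.0112+0.0000+0.1750 ≈ 0.2223 m = S ✓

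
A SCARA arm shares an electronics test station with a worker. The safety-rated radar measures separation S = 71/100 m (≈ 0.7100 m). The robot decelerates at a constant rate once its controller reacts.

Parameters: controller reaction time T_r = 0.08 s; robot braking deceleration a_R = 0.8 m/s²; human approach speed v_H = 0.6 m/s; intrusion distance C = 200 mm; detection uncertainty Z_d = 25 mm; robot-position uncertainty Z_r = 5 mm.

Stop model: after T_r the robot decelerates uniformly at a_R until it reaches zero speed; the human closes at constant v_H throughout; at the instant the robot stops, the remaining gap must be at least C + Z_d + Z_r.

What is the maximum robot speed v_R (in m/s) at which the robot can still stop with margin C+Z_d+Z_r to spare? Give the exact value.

v_R_max = 2/5 m/s = 0.4000 m/s

quadratic (5/8)·v² + (83/100)·v + (-54/125) = 0
  disc = (83/100)² − 4·(5/8)·(-54/125) = 17689/10000 ; √disc = 133/100
  v_R = (−(83/100) + 133/100) / (2·(5/8)) = 2/5 m/s
check:
stop time T_s = (2/5)/(4/5) = 0.5000 s
reaction-phase robot travel = 0.4000·0.0800 = 0.0320 m
robot under decel: 0.4000²/(2·0.8000) = 0.1000 m
person approaches 0.6000·(0.0800+0.5000) = 0.3480 m
margins: 0.2000+0.0250+0.0050 = 0.2300 m
sum ≈ 0.0320+0.1000+0.3480+0.2300 ≈ 0.7100 m = S ✓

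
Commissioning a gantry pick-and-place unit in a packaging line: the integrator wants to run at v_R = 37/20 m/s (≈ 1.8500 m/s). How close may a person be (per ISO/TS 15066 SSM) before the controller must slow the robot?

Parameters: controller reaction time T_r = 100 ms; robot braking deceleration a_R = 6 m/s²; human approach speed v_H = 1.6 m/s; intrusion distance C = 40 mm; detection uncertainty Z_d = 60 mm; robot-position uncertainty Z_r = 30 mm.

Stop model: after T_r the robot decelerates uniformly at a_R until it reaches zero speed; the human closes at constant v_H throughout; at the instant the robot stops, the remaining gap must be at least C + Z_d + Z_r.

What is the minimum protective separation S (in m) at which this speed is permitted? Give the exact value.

stop time T_s = (37/20)/6 = 0.3083 s
robot in T_r: 1.8500·0.1000 = 0.1850 m
braking distance = 1.8500²/(2·6.0000) = 0.2852 m
human closes 1.6000·0.4083 = 0.6533 m
C+Z_d+Z_r = 0.0400+0.0600+0.0300 = 0.1300 m
S_min ≈ 0.1850+0.2852+0.6533+0.1300  ⇒  S_min = 6017/4800 m

S_min = 6017/4800 m = 1.2535 m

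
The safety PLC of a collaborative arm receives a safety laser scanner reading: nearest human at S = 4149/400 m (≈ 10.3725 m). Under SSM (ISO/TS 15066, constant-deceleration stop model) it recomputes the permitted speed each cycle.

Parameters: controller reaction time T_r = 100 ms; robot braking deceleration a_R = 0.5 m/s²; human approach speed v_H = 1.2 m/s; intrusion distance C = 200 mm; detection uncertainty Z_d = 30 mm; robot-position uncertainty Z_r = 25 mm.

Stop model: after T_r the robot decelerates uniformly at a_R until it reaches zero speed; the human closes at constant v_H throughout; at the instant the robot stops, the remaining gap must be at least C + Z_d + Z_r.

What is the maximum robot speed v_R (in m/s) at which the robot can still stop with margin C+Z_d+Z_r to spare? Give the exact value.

v_R_max = 43/20 m/s = 2.1500 m/s

collect terms ⇒ (1)·v_R² + (5/2)·v_R + (-3999/400) = 0
  disc = (5/2)² − 4·(1)·(-3999/400) = 1156/25 ; √disc = 34/5
  v_R = (−(5/2) + 34/5) / (2·(1)) = 43/20 m/s
check:
stop time T_s = (43/20)/(1/2) = 4.3000 s
robot in T_r: 2.1500·0.1000 = 0.2150 m
braking distance = 2.1500²/(2·0.5000) = 4.6225 m
human closes 1.2000·4.4000 = 5.2800 m
C+Z_d+Z_r = 0.2000+0.0300+0.0250 = 0.2550 m
sum ≈ 0.2150+4.6225+5.2800+0.2550 ≈ 10.3725 m = S ✓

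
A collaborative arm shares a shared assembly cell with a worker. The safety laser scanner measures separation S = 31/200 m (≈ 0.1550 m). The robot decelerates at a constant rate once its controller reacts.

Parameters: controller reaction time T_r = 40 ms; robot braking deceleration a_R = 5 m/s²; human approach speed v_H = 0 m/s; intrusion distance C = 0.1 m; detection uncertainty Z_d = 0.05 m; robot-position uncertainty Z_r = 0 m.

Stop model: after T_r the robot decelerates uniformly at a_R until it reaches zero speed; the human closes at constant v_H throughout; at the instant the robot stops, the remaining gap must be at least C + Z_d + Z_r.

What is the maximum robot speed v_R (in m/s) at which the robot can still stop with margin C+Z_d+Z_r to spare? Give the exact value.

quadratic (1/10)·v² + (1/25)·v + (-1/200) = 0
  disc = (1/25)² − 4·(1/10)·(-1/200) = 9/2500 ; √disc = 3/50
  v_R = (−(1/25) + 3/50) / (2·(1/10)) = 1/10 m/s
check:
stop time T_s = (1/10)/5 = 0.0200 s
reaction-phase robot travel = 0.1000·0.0400 = 0.0040 m
robot under decel: 0.1000²/(2·5.0000) = 0.0010 m
human over T_r+T_s: 0.0000·(0.0400+0.0200) = 0.0000 m
C+Z_d+Z_r = 0.1000+0.0500+0.0000 = 0.1500 m
sum ≈ 0.0040+0.0010+0.0000+0.1500 ≈ 0.1550 m = S ✓

v_R_max = 1/10 m/s = 0.1000 m/s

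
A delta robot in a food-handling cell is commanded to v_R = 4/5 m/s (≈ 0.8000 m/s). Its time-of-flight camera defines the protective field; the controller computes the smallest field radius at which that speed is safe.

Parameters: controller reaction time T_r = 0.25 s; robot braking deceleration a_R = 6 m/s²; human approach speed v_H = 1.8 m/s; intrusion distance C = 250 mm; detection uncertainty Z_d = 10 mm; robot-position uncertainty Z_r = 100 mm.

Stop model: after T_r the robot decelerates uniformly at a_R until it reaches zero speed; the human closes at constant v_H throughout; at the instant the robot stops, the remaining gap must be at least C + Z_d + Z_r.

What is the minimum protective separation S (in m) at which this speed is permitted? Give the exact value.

stop time T_s = (4/5)/6 = 0.1333 s
reaction-phase robot travel = 0.8000·0.2500 = 0.2000 m
robot covers 0.8000·0.1333 − ½·6.0000·0.1333² = 0.0533 m while stopping
person approaches 1.8000·(0.2500+0.1333) = 0.6900 m
C+Z_d+Z_r = 0.2500+0.0100+0.1000 = 0.3600 m
S_min ≈ 0.2000+0.0533+0.6900+0.3600  ⇒  S_min = 391/300 m

S_min = 391/300 m = 1.3033 m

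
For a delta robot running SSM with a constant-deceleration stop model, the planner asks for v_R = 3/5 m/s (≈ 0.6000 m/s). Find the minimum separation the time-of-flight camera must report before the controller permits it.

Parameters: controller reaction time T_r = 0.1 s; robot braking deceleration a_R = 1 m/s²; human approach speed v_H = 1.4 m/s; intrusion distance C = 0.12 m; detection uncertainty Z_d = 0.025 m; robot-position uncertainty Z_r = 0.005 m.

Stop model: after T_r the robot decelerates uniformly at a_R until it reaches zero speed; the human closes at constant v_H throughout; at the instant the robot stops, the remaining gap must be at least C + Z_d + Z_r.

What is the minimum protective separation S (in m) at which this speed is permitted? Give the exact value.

stop time T_s = (3/5)/1 = 0.6000 s
reaction-phase robot travel = 0.6000·0.1000 = 0.0600 m
robot under decel: 0.6000²/(2·1.0000) = 0.1800 m
person approaches 1.4000·(0.1000+0.6000) = 0.9800 m
C+Z_d+Z_r = 0.1200+0.0250+0.0050 = 0.1500 m
S_min ≈ 0.0600+0.1800+0.9800+0.1500  ⇒  S_min = 137/100 m

S_min = 137/100 m = 1.3700 m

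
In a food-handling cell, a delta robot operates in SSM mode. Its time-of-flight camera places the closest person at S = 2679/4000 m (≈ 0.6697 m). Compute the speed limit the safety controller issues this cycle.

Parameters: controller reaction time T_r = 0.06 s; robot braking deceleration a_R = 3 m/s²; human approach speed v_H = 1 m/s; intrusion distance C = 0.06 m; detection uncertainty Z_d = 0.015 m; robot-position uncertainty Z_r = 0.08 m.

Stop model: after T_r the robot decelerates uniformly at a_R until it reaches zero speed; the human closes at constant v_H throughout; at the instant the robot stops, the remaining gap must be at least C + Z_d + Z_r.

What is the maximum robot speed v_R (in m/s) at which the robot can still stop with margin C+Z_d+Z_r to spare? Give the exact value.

at the boundary: (1/6)·v² + (59/150)·v + (-1819/4000) = 0
  disc = (59/150)² − 4·(1/6)·(-1819/4000) = 41209/90000 ; √disc = 203/300
  v_R = (−(59/150) + 203/300) / (2·(1/6)) = 17/20 m/s
check:
stop time T_s = (17/20)/3 = 0.2833 s
robot covers v_R·T_r = 0.8500·0.0600 = 0.0510 m before braking
robot under decel: 0.8500²/(2·3.0000) = 0.1204 m
human over T_r+T_s: 1.0000·(0.0600+0.2833) = 0.3433 m
residual clearance needed = 0.0600+0.0150+0.0800 = 0.1550 m
sum ≈ 0.0510+0.1204+0.3433+0.1550 ≈ 0.6697 m = S ✓

v_R_max = 17/20 m/s = 0.8500 m/s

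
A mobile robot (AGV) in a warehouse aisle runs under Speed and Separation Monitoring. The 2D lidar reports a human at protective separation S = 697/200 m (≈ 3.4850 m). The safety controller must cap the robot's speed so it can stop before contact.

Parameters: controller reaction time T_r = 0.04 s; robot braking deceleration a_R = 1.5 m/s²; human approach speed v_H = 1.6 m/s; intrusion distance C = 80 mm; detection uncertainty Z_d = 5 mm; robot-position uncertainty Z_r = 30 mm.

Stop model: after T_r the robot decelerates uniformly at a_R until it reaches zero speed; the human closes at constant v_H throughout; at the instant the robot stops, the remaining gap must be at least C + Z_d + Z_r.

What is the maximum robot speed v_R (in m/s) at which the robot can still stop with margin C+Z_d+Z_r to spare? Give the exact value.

v_R_max = 19/10 m/s = 1.9000 m/s

quadratic (1/3)·v² + (83/75)·v + (-1653/500) = 0
  disc = (83/75)² − 4·(1/3)·(-1653/500) = 31684/5625 ; √disc = 178/75
  v_R = (−(83/75) + 178/75) / (2·(1/3)) = 19/10 m/s
check:
stop time T_s = (19/10)/(3/2) = 1.2667 s
robot in T_r: 1.9000·0.0400 = 0.0760 m
robot covers 1.9000·1.2667 − ½·1.5000·1.2667² = 1.2033 m while stopping
human closes 1.6000·1.3067 = 2.0907 m
C+Z_d+Z_r = 0.0800+0.0050+0.0300 = 0.1150 m
sum ≈ 0.0760+1.2033+2.0907+0.1150 ≈ 3.4850 m = S ✓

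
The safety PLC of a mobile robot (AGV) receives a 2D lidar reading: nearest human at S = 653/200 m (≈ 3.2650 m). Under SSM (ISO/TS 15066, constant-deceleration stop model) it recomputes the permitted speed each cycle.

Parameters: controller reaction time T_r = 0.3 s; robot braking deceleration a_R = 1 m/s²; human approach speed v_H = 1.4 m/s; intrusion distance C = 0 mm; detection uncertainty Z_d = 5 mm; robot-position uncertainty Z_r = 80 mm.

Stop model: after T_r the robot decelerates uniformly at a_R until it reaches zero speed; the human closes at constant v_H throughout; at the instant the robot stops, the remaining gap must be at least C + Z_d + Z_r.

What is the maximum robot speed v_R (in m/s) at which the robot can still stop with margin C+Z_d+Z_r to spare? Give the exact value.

at the boundary: (1/2)·v² + (17/10)·v + (-69/25) = 0
  disc = (17/10)² − 4·(1/2)·(-69/25) = 841/100 ; √disc = 29/10
  v_R = (−(17/10) + 29/10) / (2·(1/2)) = 6/5 m/s
check:
braking lasts T_s = (6/5)/1 = 1.2000 s
robot in T_r: 1.2000·0.3000 = 0.3600 m
robot covers 1.2000·1.2000 − ½·1.0000·1.2000² = 0.7200 m while stopping
human over T_r+T_s: 1.4000·(0.3000+1.2000) = 2.1000 m
residual clearance needed = 0.0000+0.0050+0.0800 = 0.0850 m
sum ≈ 0.3600+0.7200+2.1000+0.0850 ≈ 3.2650 m = S ✓

v_R_max = 6/5 m/s = 1.2000 m/s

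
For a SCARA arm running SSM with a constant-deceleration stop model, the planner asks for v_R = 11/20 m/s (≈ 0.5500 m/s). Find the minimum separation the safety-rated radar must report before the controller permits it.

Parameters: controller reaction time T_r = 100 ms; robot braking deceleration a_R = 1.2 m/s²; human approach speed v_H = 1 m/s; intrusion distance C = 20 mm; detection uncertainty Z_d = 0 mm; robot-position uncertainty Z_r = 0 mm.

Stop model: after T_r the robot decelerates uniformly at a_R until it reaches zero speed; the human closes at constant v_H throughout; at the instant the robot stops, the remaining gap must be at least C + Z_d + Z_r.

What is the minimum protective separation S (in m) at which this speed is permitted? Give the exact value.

S_min = 243/320 m = 0.7594 m

T_s = v_R/a_R = (11/20)/(6/5) = 0.4583 s
robot in T_r: 0.5500·0.1000 = 0.0550 m
robot under decel: 0.5500²/(2·1.2000) = 0.1260 m
human closes 1.0000·0.5583 = 0.5583 m
margins: 0.0200+0.0000+0.0000 = 0.0200 m
S_min ≈ 0.0550+0.1260+0.5583+0.0200  ⇒  S_min = 243/320 m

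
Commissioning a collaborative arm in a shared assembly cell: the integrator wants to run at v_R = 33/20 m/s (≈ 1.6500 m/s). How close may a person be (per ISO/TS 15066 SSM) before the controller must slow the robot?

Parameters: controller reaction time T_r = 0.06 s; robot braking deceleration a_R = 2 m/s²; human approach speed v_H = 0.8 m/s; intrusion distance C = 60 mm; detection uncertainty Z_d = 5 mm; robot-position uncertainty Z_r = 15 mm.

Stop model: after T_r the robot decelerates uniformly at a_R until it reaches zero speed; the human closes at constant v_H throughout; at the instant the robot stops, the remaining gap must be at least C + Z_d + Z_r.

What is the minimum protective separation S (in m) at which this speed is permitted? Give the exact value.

T_s = v_R/a_R = (33/20)/2 = 0.8250 s
robot covers v_R·T_r = 1.6500·0.0600 = 0.0990 m before braking
robot under decel: 1.6500²/(2·2.0000) = 0.6806 m
person approaches 0.8000·(0.0600+0.8250) = 0.7080 m
margins: 0.0600+0.0050+0.0150 = 0.0800 m
S_min ≈ 0.0990+0.6806+0.7080+0.0800  ⇒  S_min = 12541/8000 m

S_min = 12541/8000 m = 1.5676 m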